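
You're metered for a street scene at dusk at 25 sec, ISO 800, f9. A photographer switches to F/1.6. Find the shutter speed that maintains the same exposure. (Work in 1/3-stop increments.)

Aperture: f/9 → f/8 → f/7.1 → f/6.3 → f/5.6 → f/5 → f/4.5 → f/4 → f/3.5 → f/3.2 → f/2.8 → f/2.5 → f/2.2 → f/2 → f/1.8 → f/1.6 — 5 stops opened up (brighter).
Need 5 stops darker from the shutter speed: 25 → 20 → 15 → 13 → 10 → 8 → 6 → 5 → 4 → 3.2 → 2.5 → 2 → 1.6 → 1.3 → 1 → 0.8.

0.8 s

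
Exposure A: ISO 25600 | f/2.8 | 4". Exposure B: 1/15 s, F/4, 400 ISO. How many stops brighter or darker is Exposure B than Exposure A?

Aperture: f/2.8 → f/4 — 1 stop narrower (darker).
Shutter speed: 4 → 2 → 1 → 1/2 → 1/4 → 1/8 → 1/15 — 6 stops shorter (darker).
ISO: 25600 → 12800 → 6400 → 3200 → 1600 → 800 → 400 — 6 stops lower (darker).
Net: −1 −6 −6 = −13 stops.

13 stops darker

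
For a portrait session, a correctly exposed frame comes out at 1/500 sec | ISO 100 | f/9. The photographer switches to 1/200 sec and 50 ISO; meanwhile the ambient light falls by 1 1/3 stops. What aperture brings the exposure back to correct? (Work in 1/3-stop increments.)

Scene light: 1 1/3 stops darker.
Shutter speed: 1/500 → 1/400 → 1/320 → 1/250 → 1/200 — 1 1/3 stops slower (brighter).
ISO: 100 → 80 → 64 → 50 — 1 stop dropped (darker).
Net so far: 1 stop darker. Aperture: f/9 → f/8 → f/7.1 → f/6.3.

f/6.3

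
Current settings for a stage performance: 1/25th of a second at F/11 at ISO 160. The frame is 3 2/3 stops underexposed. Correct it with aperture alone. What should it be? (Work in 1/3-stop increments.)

f/3.2

Underexposed by 3 2/3 stops → need 3 2/3 stops brighter.
Aperture: f/11 → f/10 → f/9 → f/8 → f/7.1 → f/6.3 → f/5.6 → f/5 → f/4.5 → f/4 → f/3.5 → f/3.2.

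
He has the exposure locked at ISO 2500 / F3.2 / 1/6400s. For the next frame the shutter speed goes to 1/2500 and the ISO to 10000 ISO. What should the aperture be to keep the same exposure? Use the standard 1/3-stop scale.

Shutter speed: 1/6400 → 1/5000 → 1/4000 → 1/3200 → 1/2500 — 1 1/3 stops longer (brighter).
ISO: 2500 → 3200 → 4000 → 5000 → 6400 → 8000 → 10000 — 2 stops higher (brighter).
Net change so far: 3 1/3 stops brighter. Offset with the aperture: f/3.2 → f/3.5 → f/4 → f/4.5 → f/5 → f/5.6 → f/6.3 → f/7.1 → f/8 → f/9 → f/10.

f/10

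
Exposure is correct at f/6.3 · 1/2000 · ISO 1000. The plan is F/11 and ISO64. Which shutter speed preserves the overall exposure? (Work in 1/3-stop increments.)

Aperture: f/6.3 → f/7.1 → f/8 → f/9 → f/10 → f/11 — 1 2/3 stops narrower (darker).
ISO: 1000 → 800 → 640 → 500 → 400 → 320 → 250 → 200 → 160 → 125 → 100 → 80 → 64 — 4 stops lower (darker).
Net change so far: 5 2/3 stops darker. Offset with the shutter speed: 1/2000 → 1/1600 → 1/1250 → 1/1000 → 1/800 → 1/640 → 1/500 → 1/400 → 1/320 → 1/250 → 1/200 → 1/160 → 1/125 → 1/100 → 1/80 → 1/60 → 1/50 → 1/40.

1/40s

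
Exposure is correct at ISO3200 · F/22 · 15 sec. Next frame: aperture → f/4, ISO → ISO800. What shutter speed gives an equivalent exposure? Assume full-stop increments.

2 s

Aperture: f/22 → f/16 → f/11 → f/8 → f/5.6 → f/4 — 5 stops opened up (brighter).
ISO: 3200 → 1600 → 800 — 2 stops dropped (darker).
Net change so far: 3 stops brighter. Offset with the shutter speed: 15 → 8 → 4 → 2.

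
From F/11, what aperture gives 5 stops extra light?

f/2

Aperture: f/11 → f/8 → f/5.6 → f/4 → f/2.8 → f/2 — 5 stops opened up (brighter).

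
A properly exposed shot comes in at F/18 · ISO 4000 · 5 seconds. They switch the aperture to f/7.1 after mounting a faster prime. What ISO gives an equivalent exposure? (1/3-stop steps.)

ISO 640

Aperture: f/18 → f/16 → f/14 → f/13 → f/11 → f/10 → f/9 → f/8 → f/7.1 — 2 2/3 stops opened up (brighter).
Need 2 2/3 stops darker from the ISO: 4000 → 3200 → 2500 → 2000 → 1600 → 1250 → 1000 → 800 → 640.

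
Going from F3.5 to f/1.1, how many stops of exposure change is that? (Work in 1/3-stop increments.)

f/3.5 → f/3.2 → f/2.8 → f/2.5 → f/2.2 → f/2 → f/1.8 → f/1.6 → f/1.4 → f/1.2 → f/1.1 — count the steps: 10 third-stops = 3 1/3 stops.

3 1/3 stops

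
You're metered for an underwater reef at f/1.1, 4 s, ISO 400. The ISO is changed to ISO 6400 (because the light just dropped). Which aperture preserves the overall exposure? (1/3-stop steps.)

ISO: 400 → 500 → 640 → 800 → 1000 → 1250 → 1600 → 2000 → 2500 → 3200 → 4000 → 5000 → 6400 — 4 stops raised (brighter).
Need 4 stops darker from the aperture: f/1.1 → f/1.2 → f/1.4 → f/1.6 → f/1.8 → f/2 → f/2.2 → f/2.5 → f/2.8 → f/3.2 → f/3.5 → f/4 → f/4.5.

f/4.5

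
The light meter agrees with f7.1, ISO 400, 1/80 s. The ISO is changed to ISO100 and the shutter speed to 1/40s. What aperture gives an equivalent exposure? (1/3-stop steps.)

ISO: 400 → 320 → 250 → 200 → 160 → 125 → 100 — 2 stops dropped (darker).
Shutter speed: 1/80 → 1/60 → 1/50 → 1/40 — 1 stop slower (brighter).
Net change so far: 1 stop darker. Offset with the aperture: f/7.1 → f/6.3 → f/5.6 → f/5.

f/5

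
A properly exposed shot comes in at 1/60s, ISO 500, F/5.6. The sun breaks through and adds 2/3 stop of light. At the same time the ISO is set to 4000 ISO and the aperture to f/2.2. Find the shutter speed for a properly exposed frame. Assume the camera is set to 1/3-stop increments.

1/5000s

Scene light: 2/3 stop brighter.
ISO: 500 → 640 → 800 → 1000 → 1250 → 1600 → 2000 → 2500 → 3200 → 4000 — 3 stops higher (brighter).
Aperture: f/5.6 → f/5 → f/4.5 → f/4 → f/3.5 → f/3.2 → f/2.8 → f/2.5 → f/2.2 — 2 2/3 stops opened up (brighter).
Net so far: 6 1/3 stops brighter. Shutter speed: 1/60 → 1/80 → 1/100 → 1/125 → 1/160 → 1/200 → 1/250 → 1/320 → 1/400 → 1/500 → 1/640 → 1/800 → 1/1000 → 1/1250 → 1/1600 → 1/2000 → 1/2500 → 1/3200 → 1/4000 → 1/5000.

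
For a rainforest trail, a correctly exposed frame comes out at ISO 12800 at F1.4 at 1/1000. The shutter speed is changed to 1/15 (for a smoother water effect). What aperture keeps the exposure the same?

f/11

Shutter speed: 1/1000 → 1/500 → 1/250 → 1/125 → 1/60 → 1/30 → 1/15 — 6 stops longer (brighter).
Need 6 stops darker from the aperture: f/1.4 → f/2 → f/2.8 → f/4 → f/5.6 → f/8 → f/11.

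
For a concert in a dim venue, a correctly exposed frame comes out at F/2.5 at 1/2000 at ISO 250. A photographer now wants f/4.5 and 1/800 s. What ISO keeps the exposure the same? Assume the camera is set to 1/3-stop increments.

Aperture: f/2.5 → f/2.8 → f/3.2 → f/3.5 → f/4 → f/4.5 — 1 2/3 stops stopped down (darker).
Shutter speed: 1/2000 → 1/1600 → 1/1250 → 1/1000 → 1/800 — 1 1/3 stops longer (brighter).
Net change so far: 1/3 stop darker. Offset with the ISO: 250 → 320.

ISO 320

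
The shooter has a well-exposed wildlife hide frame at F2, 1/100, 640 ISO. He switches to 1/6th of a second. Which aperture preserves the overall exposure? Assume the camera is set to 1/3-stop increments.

f/8

Shutter speed: 1/100 → 1/80 → 1/60 → 1/50 → 1/40 → 1/30 → 1/25 → 1/20 → 1/15 → 1/13 → 1/10 → 1/8 → 1/6 — 4 stops longer (brighter).
Need 4 stops darker from the aperture: f/2 → f/2.2 → f/2.5 → f/2.8 → f/3.2 → f/3.5 → f/4 → f/4.5 → f/5 → f/5.6 → f/6.3 → f/7.1 → f/8.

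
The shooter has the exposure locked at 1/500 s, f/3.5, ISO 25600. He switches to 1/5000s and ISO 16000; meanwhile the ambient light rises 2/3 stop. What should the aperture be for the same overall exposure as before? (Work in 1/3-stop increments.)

f/1.1

Scene light: 2/3 stop brighter.
Shutter speed: 1/500 → 1/640 → 1/800 → 1/1000 → 1/1250 → 1/1600 → 1/2000 → 1/2500 → 1/3200 → 1/4000 → 1/5000 — 3 1/3 stops faster (darker).
ISO: 25600 → 20000 → 16000 — 2/3 stop dropped (darker).
Net so far: 3 1/3 stops darker. Aperture: f/3.5 → f/3.2 → f/2.8 → f/2.5 → f/2.2 → f/2 → f/1.8 → f/1.6 → f/1.4 → f/1.2 → f/1.1.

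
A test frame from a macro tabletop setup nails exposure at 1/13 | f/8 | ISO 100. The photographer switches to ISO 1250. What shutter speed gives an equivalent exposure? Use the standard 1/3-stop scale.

ISO: 100 → 125 → 160 → 200 → 250 → 320 → 400 → 500 → 640 → 800 → 1000 → 1250 — 3 2/3 stops raised (brighter).
Need 3 2/3 stops darker from the shutter speed: 1/13 → 1/15 → 1/20 → 1/25 → 1/30 → 1/40 → 1/50 → 1/60 → 1/80 → 1/100 → 1/125 → 1/160.

1/160s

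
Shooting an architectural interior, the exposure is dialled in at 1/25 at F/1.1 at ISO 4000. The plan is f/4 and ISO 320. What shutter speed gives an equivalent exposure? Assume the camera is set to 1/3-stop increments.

6 s

Aperture: f/1.1 → f/1.2 → f/1.4 → f/1.6 → f/1.8 → f/2 → f/2.2 → f/2.5 → f/2.8 → f/3.2 → f/3.5 → f/4 — 3 2/3 stops smaller aperture (darker).
ISO: 4000 → 3200 → 2500 → 2000 → 1600 → 1250 → 1000 → 800 → 640 → 500 → 400 → 320 — 3 2/3 stops dropped (darker).
Net change so far: 7 1/3 stops darker. Offset with the shutter speed: 1/25 → 1/20 → 1/15 → 1/13 → 1/10 → 1/8 → 1/6 → 1/5 → 1/4 → 0.3 → 0.4 → 0.5 → 0.6 → 0.8 → 1 → 1.3 → 1.6 → 2 → 2.5 → 3.2 → 4 → 5 → 6.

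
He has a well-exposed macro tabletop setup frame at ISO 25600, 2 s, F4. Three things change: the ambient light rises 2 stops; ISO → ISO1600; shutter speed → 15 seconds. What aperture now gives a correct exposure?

Scene light: 2 stops brighter.
ISO: 25600 → 12800 → 6400 → 3200 → 1600 — 4 stops dropped (darker).
Shutter speed: 2 → 4 → 8 → 15 — 3 stops slower (brighter).
Net so far: 1 stop brighter. Aperture: f/4 → f/5.6.

f/5.6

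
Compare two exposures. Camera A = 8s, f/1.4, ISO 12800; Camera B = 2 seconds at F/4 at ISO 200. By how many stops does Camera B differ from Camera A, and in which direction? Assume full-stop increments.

11 stops darker

Aperture: f/1.4 → f/2 → f/2.8 → f/4 — 3 stops narrower (darker).
Shutter speed: 8 → 4 → 2 — 2 stops shorter (darker).
ISO: 12800 → 6400 → 3200 → 1600 → 800 → 400 → 200 — 6 stops lower (darker).
Net: −3 −2 −6 = −11 stops.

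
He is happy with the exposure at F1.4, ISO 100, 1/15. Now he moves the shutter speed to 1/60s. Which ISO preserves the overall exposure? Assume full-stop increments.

ISO 400

Shutter speed: 1/15 → 1/30 → 1/60 — 2 stops faster (darker).
Need 2 stops brighter from the ISO: 100 → 200 → 400.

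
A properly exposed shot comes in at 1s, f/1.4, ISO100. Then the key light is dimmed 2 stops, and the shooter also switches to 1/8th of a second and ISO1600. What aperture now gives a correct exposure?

Scene light: 2 stops darker.
Shutter speed: 1 → 1/2 → 1/4 → 1/8 — 3 stops faster (darker).
ISO: 100 → 200 → 400 → 800 → 1600 — 4 stops raised (brighter).
Net so far: 1 stop darker. Aperture: f/1.4 → f/1.0.

f/1.0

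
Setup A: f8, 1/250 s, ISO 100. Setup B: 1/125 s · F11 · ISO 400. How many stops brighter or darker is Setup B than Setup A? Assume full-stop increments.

Aperture: f/8 → f/11 — 1 stop smaller aperture (darker).
Shutter speed: 1/250 → 1/125 — 1 stop longer (brighter).
ISO: 100 → 200 → 400 — 2 stops higher (brighter).
Net: −1 +1 +2 = +2 stops.

2 stops brighter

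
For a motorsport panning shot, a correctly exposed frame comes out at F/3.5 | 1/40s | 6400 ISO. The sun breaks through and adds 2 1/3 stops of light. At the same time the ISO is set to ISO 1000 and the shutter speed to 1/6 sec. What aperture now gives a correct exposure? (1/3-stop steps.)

Scene light: 2 1/3 stops brighter.
ISO: 6400 → 5000 → 4000 → 3200 → 2500 → 2000 → 1600 → 1250 → 1000 — 2 2/3 stops dropped (darker).
Shutter speed: 1/40 → 1/30 → 1/25 → 1/20 → 1/15 → 1/13 → 1/10 → 1/8 → 1/6 — 2 2/3 stops longer (brighter).
Net so far: 2 1/3 stops brighter. Aperture: f/3.5 → f/4 → f/4.5 → f/5 → f/5.6 → f/6.3 → f/7.1 → f/8.

f/8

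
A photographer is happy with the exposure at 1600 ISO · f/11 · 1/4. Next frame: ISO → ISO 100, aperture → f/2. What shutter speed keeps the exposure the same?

1/8s

ISO: 1600 → 800 → 400 → 200 → 100 — 4 stops lower (darker).
Aperture: f/11 → f/8 → f/5.6 → f/4 → f/2.8 → f/2 — 5 stops larger aperture (brighter).
Net change so far: 1 stop brighter. Offset with the shutter speed: 1/4 → 1/8.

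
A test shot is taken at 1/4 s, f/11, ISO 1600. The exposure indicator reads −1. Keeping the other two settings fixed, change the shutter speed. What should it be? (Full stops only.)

1/2s

Underexposed by 1 stop → need 1 stop brighter.
Shutter speed: 1/4 → 1/2.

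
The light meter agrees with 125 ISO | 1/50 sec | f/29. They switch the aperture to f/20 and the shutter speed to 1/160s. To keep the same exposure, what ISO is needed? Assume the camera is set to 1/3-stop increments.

Aperture: f/29 → f/25 → f/22 → f/20 — 1 stop larger aperture (brighter).
Shutter speed: 1/50 → 1/60 → 1/80 → 1/100 → 1/125 → 1/160 — 1 2/3 stops shorter (darker).
Net change so far: 2/3 stop darker. Offset with the ISO: 125 → 160 → 200.

ISO 200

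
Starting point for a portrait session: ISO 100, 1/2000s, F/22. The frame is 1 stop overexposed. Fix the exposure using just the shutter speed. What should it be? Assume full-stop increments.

Overexposed by 1 stop → need 1 stop darker.
Shutter speed: 1/2000 → 1/4000.

1/4000s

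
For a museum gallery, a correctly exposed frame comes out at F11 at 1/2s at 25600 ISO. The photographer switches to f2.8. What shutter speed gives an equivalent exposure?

Aperture: f/11 → f/8 → f/5.6 → f/4 → f/2.8 — 4 stops larger aperture (brighter).
Need 4 stops darker from the shutter speed: 1/2 → 1/4 → 1/8 → 1/15 → 1/30.

1/30s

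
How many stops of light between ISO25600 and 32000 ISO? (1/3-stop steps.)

1/3 stop

25600 → 32000 — count the steps: 1 third-stops = 1/3 stop.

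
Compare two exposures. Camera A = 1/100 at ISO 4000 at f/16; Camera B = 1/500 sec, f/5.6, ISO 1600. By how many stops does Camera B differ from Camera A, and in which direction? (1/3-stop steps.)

2/3 stop darker

Aperture: f/16 → f/14 → f/13 → f/11 → f/10 → f/9 → f/8 → f/7.1 → f/6.3 → f/5.6 — 3 stops opened up (brighter).
Shutter speed: 1/100 → 1/125 → 1/160 → 1/200 → 1/250 → 1/320 → 1/400 → 1/500 — 2 1/3 stops shorter (darker).
ISO: 4000 → 3200 → 2500 → 2000 → 1600 — 1 1/3 stops lower (darker).
Net: +3 −2 1/3 −1 1/3 = −2/3 stops.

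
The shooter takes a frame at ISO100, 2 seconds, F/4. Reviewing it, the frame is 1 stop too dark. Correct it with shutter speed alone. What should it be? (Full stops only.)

4 s

Underexposed by 1 stop → need 1 stop brighter.
Shutter speed: 2 → 4.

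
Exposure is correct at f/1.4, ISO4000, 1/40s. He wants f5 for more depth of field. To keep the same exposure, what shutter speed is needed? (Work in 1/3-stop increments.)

0.3 s

Aperture: f/1.4 → f/1.6 → f/1.8 → f/2 → f/2.2 → f/2.5 → f/2.8 → f/3.2 → f/3.5 → f/4 → f/4.5 → f/5 — 3 2/3 stops stopped down (darker).
Need 3 2/3 stops brighter from the shutter speed: 1/40 → 1/30 → 1/25 → 1/20 → 1/15 → 1/13 → 1/10 → 1/8 → 1/6 → 1/5 → 1/4 → 0.3.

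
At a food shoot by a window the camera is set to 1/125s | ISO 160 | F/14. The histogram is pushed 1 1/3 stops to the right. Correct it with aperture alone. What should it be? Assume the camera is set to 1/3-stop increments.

f/22

Overexposed by 1 1/3 stops → need 1 1/3 stops darker.
Aperture: f/14 → f/16 → f/18 → f/20 → f/22.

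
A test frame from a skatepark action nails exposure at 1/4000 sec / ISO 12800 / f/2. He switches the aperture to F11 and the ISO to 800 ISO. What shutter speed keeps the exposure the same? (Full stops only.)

1/8s

Aperture: f/2 → f/2.8 → f/4 → f/5.6 → f/8 → f/11 — 5 stops stopped down (darker).
ISO: 12800 → 6400 → 3200 → 1600 → 800 — 4 stops lower (darker).
Net change so far: 9 stops darker. Offset with the shutter speed: 1/4000 → 1/2000 → 1/1000 → 1/500 → 1/250 → 1/125 → 1/60 → 1/30 → 1/15 → 1/8.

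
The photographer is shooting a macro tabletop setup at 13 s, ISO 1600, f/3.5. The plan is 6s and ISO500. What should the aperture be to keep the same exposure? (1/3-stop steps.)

f/1.4

Shutter speed: 13 → 10 → 8 → 6 — 1 stop faster (darker).
ISO: 1600 → 1250 → 1000 → 800 → 640 → 500 — 1 2/3 stops dropped (darker).
Net change so far: 2 2/3 stops darker. Offset with the aperture: f/3.5 → f/3.2 → f/2.8 → f/2.5 → f/2.2 → f/2 → f/1.8 → f/1.6 → f/1.4.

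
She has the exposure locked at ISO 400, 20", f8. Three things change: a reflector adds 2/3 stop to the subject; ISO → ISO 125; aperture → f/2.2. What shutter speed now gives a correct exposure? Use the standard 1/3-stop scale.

3.2 s

Scene light: 2/3 stop brighter.
ISO: 400 → 320 → 250 → 200 → 160 → 125 — 1 2/3 stops lower (darker).
Aperture: f/8 → f/7.1 → f/6.3 → f/5.6 → f/5 → f/4.5 → f/4 → f/3.5 → f/3.2 → f/2.8 → f/2.5 → f/2.2 — 3 2/3 stops larger aperture (brighter).
Net so far: 2 2/3 stops brighter. Shutter speed: 20 → 15 → 13 → 10 → 8 → 6 → 5 → 4 → 3.2.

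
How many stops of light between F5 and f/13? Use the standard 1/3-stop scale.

2 2/3 stops

f/5 → f/5.6 → f/6.3 → f/7.1 → f/8 → f/9 → f/10 → f/11 → f/13 — count the steps: 8 third-stops = 2 2/3 stops.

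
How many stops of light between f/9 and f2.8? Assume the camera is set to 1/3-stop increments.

f/9 → f/8 → f/7.1 → f/6.3 → f/5.6 → f/5 → f/4.5 → f/4 → f/3.5 → f/3.2 → f/2.8 — count the steps: 10 third-stops = 3 1/3 stops.

3 1/3 stops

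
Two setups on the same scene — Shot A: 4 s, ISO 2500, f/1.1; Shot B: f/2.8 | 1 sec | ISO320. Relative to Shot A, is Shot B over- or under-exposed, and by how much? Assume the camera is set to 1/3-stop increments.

7 2/3 stops darker

Aperture: f/1.1 → f/1.2 → f/1.4 → f/1.6 → f/1.8 → f/2 → f/2.2 → f/2.5 → f/2.8 — 2 2/3 stops smaller aperture (darker).
Shutter speed: 4 → 3.2 → 2.5 → 2 → 1.6 → 1.3 → 1 — 2 stops shorter (darker).
ISO: 2500 → 2000 → 1600 → 1250 → 1000 → 800 → 640 → 500 → 400 → 320 — 3 stops dropped (darker).
Net: −2 2/3 −2 −3 = −7 2/3 stops.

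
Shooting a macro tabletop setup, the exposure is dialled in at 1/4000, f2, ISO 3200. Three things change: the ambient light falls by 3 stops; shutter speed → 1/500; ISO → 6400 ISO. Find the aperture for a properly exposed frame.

Scene light: 3 stops darker.
Shutter speed: 1/4000 → 1/2000 → 1/1000 → 1/500 — 3 stops longer (brighter).
ISO: 3200 → 6400 — 1 stop raised (brighter).
Net so far: 1 stop brighter. Aperture: f/2 → f/2.8.

f/2.8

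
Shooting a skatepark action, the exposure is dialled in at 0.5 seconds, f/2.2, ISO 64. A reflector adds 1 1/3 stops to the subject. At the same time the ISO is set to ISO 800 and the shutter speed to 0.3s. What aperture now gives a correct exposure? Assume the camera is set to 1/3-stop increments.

f/10

Scene light: 1 1/3 stops brighter.
ISO: 64 → 80 → 100 → 125 → 160 → 200 → 250 → 320 → 400 → 500 → 640 → 800 — 3 2/3 stops higher (brighter).
Shutter speed: 0.5 → 0.4 → 0.3 — 2/3 stop faster (darker).
Net so far: 4 1/3 stops brighter. Aperture: f/2.2 → f/2.5 → f/2.8 → f/3.2 → f/3.5 → f/4 → f/4.5 → f/5 → f/5.6 → f/6.3 → f/7.1 → f/8 → f/9 → f/10.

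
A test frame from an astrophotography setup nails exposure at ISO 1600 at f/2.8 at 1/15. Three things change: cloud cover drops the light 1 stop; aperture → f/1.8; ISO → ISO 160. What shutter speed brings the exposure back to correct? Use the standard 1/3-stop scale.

Scene light: 1 stop darker.
Aperture: f/2.8 → f/2.5 → f/2.2 → f/2 → f/1.8 — 1 1/3 stops opened up (brighter).
ISO: 1600 → 1250 → 1000 → 800 → 640 → 500 → 400 → 320 → 250 → 200 → 160 — 3 1/3 stops dropped (darker).
Net so far: 3 stops darker. Shutter speed: 1/15 → 1/13 → 1/10 → 1/8 → 1/6 → 1/5 → 1/4 → 0.3 → 0.4 → 0.5.

0.5 s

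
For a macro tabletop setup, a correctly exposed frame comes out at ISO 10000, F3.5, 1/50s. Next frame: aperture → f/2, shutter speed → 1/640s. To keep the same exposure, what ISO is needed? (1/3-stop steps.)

ISO 40000

Aperture: f/3.5 → f/3.2 → f/2.8 → f/2.5 → f/2.2 → f/2 — 1 2/3 stops wider (brighter).
Shutter speed: 1/50 → 1/60 → 1/80 → 1/100 → 1/125 → 1/160 → 1/200 → 1/250 → 1/320 → 1/400 → 1/500 → 1/640 — 3 2/3 stops shorter (darker).
Net change so far: 2 stops darker. Offset with the ISO: 10000 → 12800 → 16000 → 20000 → 25600 → 32000 → 40000.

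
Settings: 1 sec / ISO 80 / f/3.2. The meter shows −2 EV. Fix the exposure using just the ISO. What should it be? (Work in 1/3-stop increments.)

ISO 320

Underexposed by 2 stops → need 2 stops brighter.
ISO: 80 → 100 → 125 → 160 → 200 → 250 → 320.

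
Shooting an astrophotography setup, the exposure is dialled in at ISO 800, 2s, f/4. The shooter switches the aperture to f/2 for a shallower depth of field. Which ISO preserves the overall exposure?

ISO 200

Aperture: f/4 → f/2.8 → f/2 — 2 stops opened up (brighter).
Need 2 stops darker from the ISO: 800 → 400 → 200.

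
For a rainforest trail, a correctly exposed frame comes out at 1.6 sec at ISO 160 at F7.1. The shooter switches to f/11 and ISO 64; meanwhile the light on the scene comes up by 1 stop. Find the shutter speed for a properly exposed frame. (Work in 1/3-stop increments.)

5 s

Scene light: 1 stop brighter.
Aperture: f/7.1 → f/8 → f/9 → f/10 → f/11 — 1 1/3 stops smaller aperture (darker).
ISO: 160 → 125 → 100 → 80 → 64 — 1 1/3 stops lower (darker).
Net so far: 1 2/3 stops darker. Shutter speed: 1.6 → 2 → 2.5 → 3.2 → 4 → 5.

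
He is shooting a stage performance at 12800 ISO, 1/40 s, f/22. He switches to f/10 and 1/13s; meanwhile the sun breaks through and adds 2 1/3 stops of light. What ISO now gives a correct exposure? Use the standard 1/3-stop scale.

ISO 160

Scene light: 2 1/3 stops brighter.
Aperture: f/22 → f/20 → f/18 → f/16 → f/14 → f/13 → f/11 → f/10 — 2 1/3 stops larger aperture (brighter).
Shutter speed: 1/40 → 1/30 → 1/25 → 1/20 → 1/15 → 1/13 — 1 2/3 stops longer (brighter).
Net so far: 6 1/3 stops brighter. ISO: 12800 → 10000 → 8000 → 6400 → 5000 → 4000 → 3200 → 2500 → 2000 → 1600 → 1250 → 1000 → 800 → 640 → 500 → 400 → 320 → 250 → 200 → 160.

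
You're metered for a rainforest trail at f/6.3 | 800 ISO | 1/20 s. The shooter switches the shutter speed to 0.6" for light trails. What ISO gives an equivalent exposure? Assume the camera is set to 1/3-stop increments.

Shutter speed: 1/20 → 1/15 → 1/13 → 1/10 → 1/8 → 1/6 → 1/5 → 1/4 → 0.3 → 0.4 → 0.5 → 0.6 — 3 2/3 stops longer (brighter).
Need 3 2/3 stops darker from the ISO: 800 → 640 → 500 → 400 → 320 → 250 → 200 → 160 → 125 → 100 → 80 → 64.

ISO 64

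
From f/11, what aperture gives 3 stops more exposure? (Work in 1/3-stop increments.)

f/4

Aperture: f/11 → f/10 → f/9 → f/8 → f/7.1 → f/6.3 → f/5.6 → f/5 → f/4.5 → f/4 — 3 stops opened up (brighter).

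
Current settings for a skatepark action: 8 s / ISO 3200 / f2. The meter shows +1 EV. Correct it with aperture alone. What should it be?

f/2.8

Overexposed by 1 stop → need 1 stop darker.
Aperture: f/2 → f/2.8.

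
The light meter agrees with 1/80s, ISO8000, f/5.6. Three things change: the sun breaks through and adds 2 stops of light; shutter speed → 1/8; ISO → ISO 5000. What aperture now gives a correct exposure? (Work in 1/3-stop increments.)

f/29

Scene light: 2 stops brighter.
Shutter speed: 1/80 → 1/60 → 1/50 → 1/40 → 1/30 → 1/25 → 1/20 → 1/15 → 1/13 → 1/10 → 1/8 — 3 1/3 stops slower (brighter).
ISO: 8000 → 6400 → 5000 — 2/3 stop lower (darker).
Net so far: 4 2/3 stops brighter. Aperture: f/5.6 → f/6.3 → f/7.1 → f/8 → f/9 → f/10 → f/11 → f/13 → f/14 → f/16 → f/18 → f/20 → f/22 → f/25 → f/29.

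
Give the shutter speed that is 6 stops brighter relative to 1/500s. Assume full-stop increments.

Shutter speed: 1/500 → 1/250 → 1/125 → 1/60 → 1/30 → 1/15 → 1/8 — 6 stops slower (brighter).

1/8s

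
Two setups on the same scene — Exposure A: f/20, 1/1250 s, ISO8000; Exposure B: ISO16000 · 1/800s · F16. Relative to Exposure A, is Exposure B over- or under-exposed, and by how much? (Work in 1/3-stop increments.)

2 1/3 stops brighter

Aperture: f/20 → f/18 → f/16 — 2/3 stop larger aperture (brighter).
Shutter speed: 1/1250 → 1/1000 → 1/800 — 2/3 stop longer (brighter).
ISO: 8000 → 10000 → 12800 → 16000 — 1 stop higher (brighter).
Net: +2/3 +2/3 +1 = +2 1/3 stops.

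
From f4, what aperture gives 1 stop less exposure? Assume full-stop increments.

f/5.6

Aperture: f/4 → f/5.6 — 1 stop smaller aperture (darker).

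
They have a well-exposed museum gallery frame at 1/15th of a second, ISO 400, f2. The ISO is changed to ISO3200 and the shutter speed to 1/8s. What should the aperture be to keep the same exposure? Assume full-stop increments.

ISO: 400 → 800 → 1600 → 3200 — 3 stops raised (brighter).
Shutter speed: 1/15 → 1/8 — 1 stop longer (brighter).
Net change so far: 4 stops brighter. Offset with the aperture: f/2 → f/2.8 → f/4 → f/5.6 → f/8.

f/8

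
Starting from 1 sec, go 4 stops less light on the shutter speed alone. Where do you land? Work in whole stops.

Shutter speed: 1 → 1/2 → 1/4 → 1/8 → 1/15 — 4 stops shorter (darker).

1/15s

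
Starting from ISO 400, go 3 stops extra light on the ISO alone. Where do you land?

ISO: 400 → 800 → 1600 → 3200 — 3 stops higher (brighter).

ISO 3200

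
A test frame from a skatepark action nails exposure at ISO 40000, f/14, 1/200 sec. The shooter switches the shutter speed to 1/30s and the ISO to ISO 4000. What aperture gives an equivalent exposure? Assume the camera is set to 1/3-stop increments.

Shutter speed: 1/200 → 1/160 → 1/125 → 1/100 → 1/80 → 1/60 → 1/50 → 1/40 → 1/30 — 2 2/3 stops slower (brighter).
ISO: 40000 → 32000 → 25600 → 20000 → 16000 → 12800 → 10000 → 8000 → 6400 → 5000 → 4000 — 3 1/3 stops lower (darker).
Net change so far: 2/3 stop darker. Offset with the aperture: f/14 → f/13 → f/11.

f/11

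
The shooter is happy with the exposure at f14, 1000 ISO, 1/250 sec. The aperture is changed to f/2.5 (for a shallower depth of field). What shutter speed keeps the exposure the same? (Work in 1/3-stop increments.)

1/8000s

Aperture: f/14 → f/13 → f/11 → f/10 → f/9 → f/8 → f/7.1 → f/6.3 → f/5.6 → f/5 → f/4.5 → f/4 → f/3.5 → f/3.2 → f/2.8 → f/2.5 — 5 stops wider (brighter).
Need 5 stops darker from the shutter speed: 1/250 → 1/320 → 1/400 → 1/500 → 1/640 → 1/800 → 1/1000 → 1/1250 → 1/1600 → 1/2000 → 1/2500 → 1/3200 → 1/4000 → 1/5000 → 1/6400 → 1/8000.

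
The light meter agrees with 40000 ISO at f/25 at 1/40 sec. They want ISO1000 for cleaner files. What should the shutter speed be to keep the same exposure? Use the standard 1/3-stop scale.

1 s

ISO: 40000 → 32000 → 25600 → 20000 → 16000 → 12800 → 10000 → 8000 → 6400 → 5000 → 4000 → 3200 → 2500 → 2000 → 1600 → 1250 → 1000 — 5 1/3 stops dropped (darker).
Need 5 1/3 stops brighter from the shutter speed: 1/40 → 1/30 → 1/25 → 1/20 → 1/15 → 1/13 → 1/10 → 1/8 → 1/6 → 1/5 → 1/4 → 0.3 → 0.4 → 0.5 → 0.6 → 0.8 → 1.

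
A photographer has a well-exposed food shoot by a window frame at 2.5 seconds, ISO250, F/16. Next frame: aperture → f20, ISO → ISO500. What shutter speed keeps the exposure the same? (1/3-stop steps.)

2 s

Aperture: f/16 → f/18 → f/20 — 2/3 stop stopped down (darker).
ISO: 250 → 320 → 400 → 500 — 1 stop higher (brighter).
Net change so far: 1/3 stop brighter. Offset with the shutter speed: 2.5 → 2.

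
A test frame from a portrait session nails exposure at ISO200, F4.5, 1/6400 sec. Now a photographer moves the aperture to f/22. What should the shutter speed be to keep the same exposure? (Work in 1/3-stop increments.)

1/250s

Aperture: f/4.5 → f/5 → f/5.6 → f/6.3 → f/7.1 → f/8 → f/9 → f/10 → f/11 → f/13 → f/14 → f/16 → f/18 → f/20 → f/22 — 4 2/3 stops narrower (darker).
Need 4 2/3 stops brighter from the shutter speed: 1/6400 → 1/5000 → 1/4000 → 1/3200 → 1/2500 → 1/2000 → 1/1600 → 1/1250 → 1/1000 → 1/800 → 1/640 → 1/500 → 1/400 → 1/320 → 1/250.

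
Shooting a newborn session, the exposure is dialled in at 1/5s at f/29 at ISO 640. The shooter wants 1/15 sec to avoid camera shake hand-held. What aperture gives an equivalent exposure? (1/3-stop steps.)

f/16

Shutter speed: 1/5 → 1/6 → 1/8 → 1/10 → 1/13 → 1/15 — 1 2/3 stops faster (darker).
Need 1 2/3 stops brighter from the aperture: f/29 → f/25 → f/22 → f/20 → f/18 → f/16.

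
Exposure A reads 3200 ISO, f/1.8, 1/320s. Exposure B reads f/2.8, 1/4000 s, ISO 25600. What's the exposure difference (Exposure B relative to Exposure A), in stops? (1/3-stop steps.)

Aperture: f/1.8 → f/2 → f/2.2 → f/2.5 → f/2.8 — 1 1/3 stops smaller aperture (darker).
Shutter speed: 1/320 → 1/400 → 1/500 → 1/640 → 1/800 → 1/1000 → 1/1250 → 1/1600 → 1/2000 → 1/2500 → 1/3200 → 1/4000 — 3 2/3 stops faster (darker).
ISO: 3200 → 4000 → 5000 → 6400 → 8000 → 10000 → 12800 → 16000 → 20000 → 25600 — 3 stops higher (brighter).
Net: −1 1/3 −3 2/3 +3 = −2 stops.

2 stops darker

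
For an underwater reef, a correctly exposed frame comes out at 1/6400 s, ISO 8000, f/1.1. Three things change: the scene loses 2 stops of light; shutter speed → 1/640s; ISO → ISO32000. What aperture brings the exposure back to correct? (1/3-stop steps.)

Scene light: 2 stops darker.
Shutter speed: 1/6400 → 1/5000 → 1/4000 → 1/3200 → 1/2500 → 1/2000 → 1/1600 → 1/1250 → 1/1000 → 1/800 → 1/640 — 3 1/3 stops slower (brighter).
ISO: 8000 → 10000 → 12800 → 16000 → 20000 → 25600 → 32000 — 2 stops raised (brighter).
Net so far: 3 1/3 stops brighter. Aperture: f/1.1 → f/1.2 → f/1.4 → f/1.6 → f/1.8 → f/2 → f/2.2 → f/2.5 → f/2.8 → f/3.2 → f/3.5.

f/3.5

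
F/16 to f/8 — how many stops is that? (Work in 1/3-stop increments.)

2 stops

f/16 → f/14 → f/13 → f/11 → f/10 → f/9 → f/8 — count the steps: 6 third-stops = 2 stops.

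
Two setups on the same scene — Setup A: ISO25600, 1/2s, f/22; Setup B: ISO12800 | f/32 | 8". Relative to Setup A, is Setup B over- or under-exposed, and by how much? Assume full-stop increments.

Aperture: f/22 → f/32 — 1 stop narrower (darker).
Shutter speed: 1/2 → 1 → 2 → 4 → 8 — 4 stops slower (brighter).
ISO: 25600 → 12800 — 1 stop dropped (darker).
Net: −1 +4 −1 = +2 stops.

2 stops brighter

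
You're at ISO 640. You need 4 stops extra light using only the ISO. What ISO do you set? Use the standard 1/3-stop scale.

ISO: 640 → 800 → 1000 → 1250 → 1600 → 2000 → 2500 → 3200 → 4000 → 5000 → 6400 → 8000 → 10000 — 4 stops higher (brighter).

ISO 10000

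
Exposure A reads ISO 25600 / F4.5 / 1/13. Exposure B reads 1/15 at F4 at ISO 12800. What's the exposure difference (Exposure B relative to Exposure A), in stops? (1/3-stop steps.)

1 stop darker

Aperture: f/4.5 → f/4 — 1/3 stop wider (brighter).
Shutter speed: 1/13 → 1/15 — 1/3 stop shorter (darker).
ISO: 25600 → 20000 → 16000 → 12800 — 1 stop lower (darker).
Net: +1/3 −1/3 −1 = −1 stop.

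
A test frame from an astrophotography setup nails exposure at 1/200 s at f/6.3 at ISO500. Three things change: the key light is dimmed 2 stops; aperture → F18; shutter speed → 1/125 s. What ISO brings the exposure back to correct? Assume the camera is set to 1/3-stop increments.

Scene light: 2 stops darker.
Aperture: f/6.3 → f/7.1 → f/8 → f/9 → f/10 → f/11 → f/13 → f/14 → f/16 → f/18 — 3 stops narrower (darker).
Shutter speed: 1/200 → 1/160 → 1/125 — 2/3 stop longer (brighter).
Net so far: 4 1/3 stops darker. ISO: 500 → 640 → 800 → 1000 → 1250 → 1600 → 2000 → 2500 → 3200 → 4000 → 5000 → 6400 → 8000 → 10000.

ISO 10000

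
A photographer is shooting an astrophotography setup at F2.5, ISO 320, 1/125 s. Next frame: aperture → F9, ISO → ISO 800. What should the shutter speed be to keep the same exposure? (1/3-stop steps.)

Aperture: f/2.5 → f/2.8 → f/3.2 → f/3.5 → f/4 → f/4.5 → f/5 → f/5.6 → f/6.3 → f/7.1 → f/8 → f/9 — 3 2/3 stops narrower (darker).
ISO: 320 → 400 → 500 → 640 → 800 — 1 1/3 stops higher (brighter).
Net change so far: 2 1/3 stops darker. Offset with the shutter speed: 1/125 → 1/100 → 1/80 → 1/60 → 1/50 → 1/40 → 1/30 → 1/25.

1/25s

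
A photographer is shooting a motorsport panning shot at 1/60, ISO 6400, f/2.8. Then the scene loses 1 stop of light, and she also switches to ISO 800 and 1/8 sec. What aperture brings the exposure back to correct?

f/2

Scene light: 1 stop darker.
ISO: 6400 → 3200 → 1600 → 800 — 3 stops lower (darker).
Shutter speed: 1/60 → 1/30 → 1/15 → 1/8 — 3 stops longer (brighter).
Net so far: 1 stop darker. Aperture: f/2.8 → f/2.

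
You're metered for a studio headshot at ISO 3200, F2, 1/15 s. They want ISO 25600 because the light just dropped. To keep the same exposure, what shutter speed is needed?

ISO: 3200 → 6400 → 12800 → 25600 — 3 stops higher (brighter).
Need 3 stops darker from the shutter speed: 1/15 → 1/30 → 1/60 → 1/125.

1/125s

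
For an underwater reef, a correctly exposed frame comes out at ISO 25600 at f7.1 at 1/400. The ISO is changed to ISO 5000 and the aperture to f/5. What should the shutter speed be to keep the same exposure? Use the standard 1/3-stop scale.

ISO: 25600 → 20000 → 16000 → 12800 → 10000 → 8000 → 6400 → 5000 — 2 1/3 stops dropped (darker).
Aperture: f/7.1 → f/6.3 → f/5.6 → f/5 — 1 stop larger aperture (brighter).
Net change so far: 1 1/3 stops darker. Offset with the shutter speed: 1/400 → 1/320 → 1/250 → 1/200 → 1/160.

1/160s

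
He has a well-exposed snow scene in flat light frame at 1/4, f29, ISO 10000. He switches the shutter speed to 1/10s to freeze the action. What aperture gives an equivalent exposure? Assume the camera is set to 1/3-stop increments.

f/18

Shutter speed: 1/4 → 1/5 → 1/6 → 1/8 → 1/10 — 1 1/3 stops faster (darker).
Need 1 1/3 stops brighter from the aperture: f/29 → f/25 → f/22 → f/20 → f/18.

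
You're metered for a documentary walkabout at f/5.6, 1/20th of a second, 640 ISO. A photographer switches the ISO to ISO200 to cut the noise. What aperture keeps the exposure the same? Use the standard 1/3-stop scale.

f/3.2

ISO: 640 → 500 → 400 → 320 → 250 → 200 — 1 2/3 stops lower (darker).
Need 1 2/3 stops brighter from the aperture: f/5.6 → f/5 → f/4.5 → f/4 → f/3.5 → f/3.2.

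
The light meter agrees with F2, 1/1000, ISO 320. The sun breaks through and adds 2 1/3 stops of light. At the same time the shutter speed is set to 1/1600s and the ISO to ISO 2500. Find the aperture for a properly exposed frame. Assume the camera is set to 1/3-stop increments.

f/10

Scene light: 2 1/3 stops brighter.
Shutter speed: 1/1000 → 1/1250 → 1/1600 — 2/3 stop shorter (darker).
ISO: 320 → 400 → 500 → 640 → 800 → 1000 → 1250 → 1600 → 2000 → 2500 — 3 stops higher (brighter).
Net so far: 4 2/3 stops brighter. Aperture: f/2 → f/2.2 → f/2.5 → f/2.8 → f/3.2 → f/3.5 → f/4 → f/4.5 → f/5 → f/5.6 → f/6.3 → f/7.1 → f/8 → f/9 → f/10.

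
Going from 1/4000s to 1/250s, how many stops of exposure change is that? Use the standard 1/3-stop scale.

1/4000 → 1/3200 → 1/2500 → 1/2000 → 1/1600 → 1/1250 → 1/1000 → 1/800 → 1/640 → 1/500 → 1/400 → 1/320 → 1/250 — count the steps: 12 third-stops = 4 stops.

4 stops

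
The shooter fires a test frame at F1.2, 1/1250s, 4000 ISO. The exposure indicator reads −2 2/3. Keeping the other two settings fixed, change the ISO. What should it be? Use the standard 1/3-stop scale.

Underexposed by 2 2/3 stops → need 2 2/3 stops brighter.
ISO: 4000 → 5000 → 6400 → 8000 → 10000 → 12800 → 16000 → 20000 → 25600.

ISO 25600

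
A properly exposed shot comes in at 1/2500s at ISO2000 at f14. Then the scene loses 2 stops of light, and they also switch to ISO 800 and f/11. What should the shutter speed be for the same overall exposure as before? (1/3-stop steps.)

Scene light: 2 stops darker.
ISO: 2000 → 1600 → 1250 → 1000 → 800 — 1 1/3 stops lower (darker).
Aperture: f/14 → f/13 → f/11 — 2/3 stop wider (brighter).
Net so far: 2 2/3 stops darker. Shutter speed: 1/2500 → 1/2000 → 1/1600 → 1/1250 → 1/1000 → 1/800 → 1/640 → 1/500 → 1/400.

1/400s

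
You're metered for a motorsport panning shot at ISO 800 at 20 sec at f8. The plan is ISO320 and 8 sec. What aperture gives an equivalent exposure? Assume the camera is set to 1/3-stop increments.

ISO: 800 → 640 → 500 → 400 → 320 — 1 1/3 stops dropped (darker).
Shutter speed: 20 → 15 → 13 → 10 → 8 — 1 1/3 stops shorter (darker).
Net change so far: 2 2/3 stops darker. Offset with the aperture: f/8 → f/7.1 → f/6.3 → f/5.6 → f/5 → f/4.5 → f/4 → f/3.5 → f/3.2.

f/3.2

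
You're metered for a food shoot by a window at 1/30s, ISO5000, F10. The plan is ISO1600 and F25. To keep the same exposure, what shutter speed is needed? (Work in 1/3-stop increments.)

ISO: 5000 → 4000 → 3200 → 2500 → 2000 → 1600 — 1 2/3 stops dropped (darker).
Aperture: f/10 → f/11 → f/13 → f/14 → f/16 → f/18 → f/20 → f/22 → f/25 — 2 2/3 stops narrower (darker).
Net change so far: 4 1/3 stops darker. Offset with the shutter speed: 1/30 → 1/25 → 1/20 → 1/15 → 1/13 → 1/10 → 1/8 → 1/6 → 1/5 → 1/4 → 0.3 → 0.4 → 0.5 → 0.6.

0.6 s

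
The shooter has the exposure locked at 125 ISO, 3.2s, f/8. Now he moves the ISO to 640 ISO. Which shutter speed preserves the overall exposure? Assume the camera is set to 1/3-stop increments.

0.6 s

ISO: 125 → 160 → 200 → 250 → 320 → 400 → 500 → 640 — 2 1/3 stops higher (brighter).
Need 2 1/3 stops darker from the shutter speed: 3.2 → 2.5 → 2 → 1.6 → 1.3 → 1 → 0.8 → 0.6.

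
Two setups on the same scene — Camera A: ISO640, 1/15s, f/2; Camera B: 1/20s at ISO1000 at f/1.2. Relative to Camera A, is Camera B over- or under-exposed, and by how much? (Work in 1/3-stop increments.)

1 2/3 stops brighter

Aperture: f/2 → f/1.8 → f/1.6 → f/1.4 → f/1.2 — 1 1/3 stops larger aperture (brighter).
Shutter speed: 1/15 → 1/20 — 1/3 stop shorter (darker).
ISO: 640 → 800 → 1000 — 2/3 stop higher (brighter).
Net: +1 1/3 −1/3 +2/3 = +1 2/3 stops.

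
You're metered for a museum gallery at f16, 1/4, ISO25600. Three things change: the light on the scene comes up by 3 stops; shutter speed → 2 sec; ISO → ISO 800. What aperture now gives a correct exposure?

f/22

Scene light: 3 stops brighter.
Shutter speed: 1/4 → 1/2 → 1 → 2 — 3 stops longer (brighter).
ISO: 25600 → 12800 → 6400 → 3200 → 1600 → 800 — 5 stops dropped (darker).
Net so far: 1 stop brighter. Aperture: f/16 → f/22.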